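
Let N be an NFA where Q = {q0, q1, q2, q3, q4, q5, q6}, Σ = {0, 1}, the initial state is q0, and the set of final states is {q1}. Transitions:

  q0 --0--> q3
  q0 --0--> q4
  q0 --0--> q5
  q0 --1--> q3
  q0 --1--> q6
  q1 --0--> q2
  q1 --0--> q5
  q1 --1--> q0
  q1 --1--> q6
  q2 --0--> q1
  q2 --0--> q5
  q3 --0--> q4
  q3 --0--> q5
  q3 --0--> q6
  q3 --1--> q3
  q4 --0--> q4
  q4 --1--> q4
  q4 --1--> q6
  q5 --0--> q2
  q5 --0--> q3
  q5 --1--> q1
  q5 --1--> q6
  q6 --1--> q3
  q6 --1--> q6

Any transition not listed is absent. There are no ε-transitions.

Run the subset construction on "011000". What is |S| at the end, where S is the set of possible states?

6

Start in {q0}.
Read '0': {q0} → {q3, q4, q5}.
Read '1': {q3, q4, q5} → {q1, q3, q4, q6}.
Read '1': {q1, q3, q4, q6} → {q0, q3, q4, q6}.
Read '0': {q0, q3, q4, q6} → {q3, q4, q5, q6}.
Read '0': {q3, q4, q5, q6} → {q2, q3, q4, q5, q6}.
Read '0': {q2, q3, q4, q5, q6} → {q1, q2, q3, q4, q5, q6}.
That set has 6 states.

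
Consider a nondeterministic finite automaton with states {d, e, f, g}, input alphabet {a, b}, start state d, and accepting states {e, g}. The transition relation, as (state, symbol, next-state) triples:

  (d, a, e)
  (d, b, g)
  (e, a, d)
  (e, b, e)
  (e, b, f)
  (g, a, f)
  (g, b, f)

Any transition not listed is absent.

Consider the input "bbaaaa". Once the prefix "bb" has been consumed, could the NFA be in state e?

No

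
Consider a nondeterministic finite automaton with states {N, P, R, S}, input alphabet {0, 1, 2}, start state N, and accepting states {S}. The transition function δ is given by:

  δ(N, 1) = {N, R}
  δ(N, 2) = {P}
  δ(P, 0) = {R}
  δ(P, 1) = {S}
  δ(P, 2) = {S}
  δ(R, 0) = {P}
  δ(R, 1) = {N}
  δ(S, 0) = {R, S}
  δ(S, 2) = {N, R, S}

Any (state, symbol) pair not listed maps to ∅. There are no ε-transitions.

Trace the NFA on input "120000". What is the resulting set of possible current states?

{P}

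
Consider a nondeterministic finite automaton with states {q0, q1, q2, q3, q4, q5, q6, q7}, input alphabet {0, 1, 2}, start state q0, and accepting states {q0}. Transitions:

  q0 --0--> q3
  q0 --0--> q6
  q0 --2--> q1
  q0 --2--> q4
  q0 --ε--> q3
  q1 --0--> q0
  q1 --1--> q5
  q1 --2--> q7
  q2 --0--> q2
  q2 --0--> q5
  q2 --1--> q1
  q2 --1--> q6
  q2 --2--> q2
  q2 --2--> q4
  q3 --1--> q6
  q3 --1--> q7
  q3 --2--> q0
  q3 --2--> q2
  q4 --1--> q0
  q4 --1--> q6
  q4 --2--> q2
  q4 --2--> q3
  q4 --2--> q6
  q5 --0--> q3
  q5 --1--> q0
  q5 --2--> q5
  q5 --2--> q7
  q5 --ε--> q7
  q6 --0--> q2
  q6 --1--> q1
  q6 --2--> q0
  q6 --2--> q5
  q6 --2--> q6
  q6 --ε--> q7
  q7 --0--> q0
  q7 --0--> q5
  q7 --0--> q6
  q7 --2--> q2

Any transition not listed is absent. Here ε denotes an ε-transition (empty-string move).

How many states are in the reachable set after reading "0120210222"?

8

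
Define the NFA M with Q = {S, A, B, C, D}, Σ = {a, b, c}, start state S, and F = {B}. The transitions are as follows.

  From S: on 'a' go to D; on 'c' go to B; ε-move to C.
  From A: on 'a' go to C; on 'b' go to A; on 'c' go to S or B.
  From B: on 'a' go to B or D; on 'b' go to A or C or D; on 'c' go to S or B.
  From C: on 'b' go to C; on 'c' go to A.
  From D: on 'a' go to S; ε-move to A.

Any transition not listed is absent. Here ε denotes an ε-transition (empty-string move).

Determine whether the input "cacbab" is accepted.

No

Start: ε-closure({S}) = {S, C}.
Read 'c': S→{B}, C→{A}; now {A, B}.
Read 'a': A→{C}, B→{B, D}; union {B, C, D}; ε-closure = {A, B, C, D}.
Read 'c': A→{S, B}, B→{S, B}, C→{A}, D→∅; union {S, A, B}; ε-closure = {S, A, B, C}.
Read 'b': S→∅, A→{A}, B→{A, C, D}, C→{C}; now {A, C, D}.
Read 'a': A→{C}, C→∅, D→{S}; now {S, C}.
Read 'b': S→∅, C→{C}; now {C}.
The final set {C} contains no accepting state.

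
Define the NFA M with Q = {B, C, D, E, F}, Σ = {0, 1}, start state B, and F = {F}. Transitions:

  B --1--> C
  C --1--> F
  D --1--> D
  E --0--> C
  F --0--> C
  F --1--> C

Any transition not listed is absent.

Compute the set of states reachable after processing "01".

Start in {B}.
Read '0': B→∅; now ∅.
The set is empty and remains empty for the remaining 1 symbol.

∅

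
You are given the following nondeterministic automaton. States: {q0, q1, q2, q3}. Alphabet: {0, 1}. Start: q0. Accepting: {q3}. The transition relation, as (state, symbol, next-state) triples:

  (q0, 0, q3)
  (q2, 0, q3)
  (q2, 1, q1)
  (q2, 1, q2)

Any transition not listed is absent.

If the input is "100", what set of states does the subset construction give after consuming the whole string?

∅

Start in {q0}.
Read '1': {q0} → ∅.
The set is empty and remains empty for the remaining 2 symbols.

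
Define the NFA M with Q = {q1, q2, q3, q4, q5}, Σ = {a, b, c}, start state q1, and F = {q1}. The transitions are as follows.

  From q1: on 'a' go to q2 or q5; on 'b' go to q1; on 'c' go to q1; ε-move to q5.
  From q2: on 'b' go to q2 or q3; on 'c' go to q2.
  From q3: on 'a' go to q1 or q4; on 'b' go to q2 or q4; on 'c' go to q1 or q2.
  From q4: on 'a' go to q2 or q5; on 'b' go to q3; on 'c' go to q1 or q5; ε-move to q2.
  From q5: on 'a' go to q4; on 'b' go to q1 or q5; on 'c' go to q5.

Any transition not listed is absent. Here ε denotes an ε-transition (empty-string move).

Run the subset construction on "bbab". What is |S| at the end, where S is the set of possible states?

Start: ε-closure({q1}) = {q1, q5}.
Read 'b': {q1, q5} → {q1, q5}.
Read 'b': {q1, q5} → {q1, q5}.
Read 'a': {q1, q5} → {q2, q4, q5}.
Read 'b': {q2, q4, q5} → {q1, q2, q3, q5}.
That set has 4 states.

4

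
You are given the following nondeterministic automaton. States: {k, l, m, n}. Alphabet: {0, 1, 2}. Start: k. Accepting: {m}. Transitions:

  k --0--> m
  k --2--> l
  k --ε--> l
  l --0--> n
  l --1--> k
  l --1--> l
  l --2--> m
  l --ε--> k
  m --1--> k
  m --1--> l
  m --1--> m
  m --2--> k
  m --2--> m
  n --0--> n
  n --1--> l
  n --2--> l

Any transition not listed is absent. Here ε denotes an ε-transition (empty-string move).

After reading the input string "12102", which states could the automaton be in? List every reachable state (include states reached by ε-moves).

{k, l, m}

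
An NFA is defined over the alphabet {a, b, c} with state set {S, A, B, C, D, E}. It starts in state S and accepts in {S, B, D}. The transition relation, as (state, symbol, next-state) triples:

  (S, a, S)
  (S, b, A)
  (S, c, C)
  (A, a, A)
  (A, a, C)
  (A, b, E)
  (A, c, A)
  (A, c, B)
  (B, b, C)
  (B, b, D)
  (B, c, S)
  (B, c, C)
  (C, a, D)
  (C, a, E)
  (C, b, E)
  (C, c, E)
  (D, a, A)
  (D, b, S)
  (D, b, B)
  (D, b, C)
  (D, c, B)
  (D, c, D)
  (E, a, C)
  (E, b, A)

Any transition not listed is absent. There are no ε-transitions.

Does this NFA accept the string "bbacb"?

No

Start in {S}.
Read 'b': {S} → {A}.
Read 'b': {A} → {E}.
Read 'a': {E} → {C}.
Read 'c': {C} → {E}.
Read 'b': {E} → {A}.
The final set {A} contains no accepting state.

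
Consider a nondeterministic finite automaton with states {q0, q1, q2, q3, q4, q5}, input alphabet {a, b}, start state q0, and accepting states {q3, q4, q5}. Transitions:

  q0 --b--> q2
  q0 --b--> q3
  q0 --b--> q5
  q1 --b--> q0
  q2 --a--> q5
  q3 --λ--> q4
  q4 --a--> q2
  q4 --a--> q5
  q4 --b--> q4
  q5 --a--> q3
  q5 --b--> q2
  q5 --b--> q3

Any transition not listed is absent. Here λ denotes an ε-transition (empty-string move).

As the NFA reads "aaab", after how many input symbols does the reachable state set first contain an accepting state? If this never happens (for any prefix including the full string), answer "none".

none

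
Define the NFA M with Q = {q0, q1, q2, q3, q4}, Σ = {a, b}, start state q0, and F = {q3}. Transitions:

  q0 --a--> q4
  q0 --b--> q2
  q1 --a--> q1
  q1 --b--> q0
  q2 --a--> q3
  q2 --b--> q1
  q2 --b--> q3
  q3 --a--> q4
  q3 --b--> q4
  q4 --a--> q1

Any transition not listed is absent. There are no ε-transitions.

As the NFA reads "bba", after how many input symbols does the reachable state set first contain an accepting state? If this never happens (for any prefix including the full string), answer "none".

2

Start in {q0}.
Read 'b': q0→{q2}; now {q2}.
Read 'b': q2→{q1, q3}; now {q1, q3}.
None of the earlier sets intersect F, but {q1, q3} does.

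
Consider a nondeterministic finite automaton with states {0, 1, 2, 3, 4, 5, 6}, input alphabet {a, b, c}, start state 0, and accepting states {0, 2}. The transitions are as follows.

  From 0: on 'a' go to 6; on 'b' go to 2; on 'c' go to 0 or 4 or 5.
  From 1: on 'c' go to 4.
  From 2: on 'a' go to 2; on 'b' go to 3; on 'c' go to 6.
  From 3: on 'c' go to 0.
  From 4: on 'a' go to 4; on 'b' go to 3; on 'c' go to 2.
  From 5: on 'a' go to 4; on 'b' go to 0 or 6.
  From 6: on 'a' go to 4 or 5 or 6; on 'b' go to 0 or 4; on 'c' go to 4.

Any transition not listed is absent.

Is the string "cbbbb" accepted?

No

Start in {0}.
Read 'c': {0} → {0, 4, 5}.
Read 'b': {0, 4, 5} → {0, 2, 3, 6}.
Read 'b': {0, 2, 3, 6} → {0, 2, 3, 4}.
Read 'b': {0, 2, 3, 4} → {2, 3}.
Read 'b': {2, 3} → {3}.
The final set {3} contains no accepting state.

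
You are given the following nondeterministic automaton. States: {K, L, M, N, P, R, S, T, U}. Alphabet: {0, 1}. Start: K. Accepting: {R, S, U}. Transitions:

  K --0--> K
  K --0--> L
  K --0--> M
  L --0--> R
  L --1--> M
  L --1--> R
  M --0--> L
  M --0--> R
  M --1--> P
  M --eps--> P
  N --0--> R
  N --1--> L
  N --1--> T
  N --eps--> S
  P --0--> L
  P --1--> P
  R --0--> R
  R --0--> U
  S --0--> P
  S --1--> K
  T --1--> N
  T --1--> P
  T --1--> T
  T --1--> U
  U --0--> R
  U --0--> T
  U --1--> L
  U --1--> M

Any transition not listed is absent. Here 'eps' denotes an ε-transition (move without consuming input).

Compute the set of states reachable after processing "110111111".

∅

Start in {K}.
Read '1': K→∅; now ∅.
The set is empty and remains empty for the remaining 8 symbols.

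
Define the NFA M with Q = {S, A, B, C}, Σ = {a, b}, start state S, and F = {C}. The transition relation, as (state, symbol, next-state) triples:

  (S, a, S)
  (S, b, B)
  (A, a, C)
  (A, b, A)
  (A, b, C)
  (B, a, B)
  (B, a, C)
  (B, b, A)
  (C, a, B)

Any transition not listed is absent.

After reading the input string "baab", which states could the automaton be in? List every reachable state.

{A}

Start in {S}.
Read 'b': {S} → {B}.
Read 'a': {B} → {B, C}.
Read 'a': {B, C} → {B, C}.
Read 'b': {B, C} → {A}.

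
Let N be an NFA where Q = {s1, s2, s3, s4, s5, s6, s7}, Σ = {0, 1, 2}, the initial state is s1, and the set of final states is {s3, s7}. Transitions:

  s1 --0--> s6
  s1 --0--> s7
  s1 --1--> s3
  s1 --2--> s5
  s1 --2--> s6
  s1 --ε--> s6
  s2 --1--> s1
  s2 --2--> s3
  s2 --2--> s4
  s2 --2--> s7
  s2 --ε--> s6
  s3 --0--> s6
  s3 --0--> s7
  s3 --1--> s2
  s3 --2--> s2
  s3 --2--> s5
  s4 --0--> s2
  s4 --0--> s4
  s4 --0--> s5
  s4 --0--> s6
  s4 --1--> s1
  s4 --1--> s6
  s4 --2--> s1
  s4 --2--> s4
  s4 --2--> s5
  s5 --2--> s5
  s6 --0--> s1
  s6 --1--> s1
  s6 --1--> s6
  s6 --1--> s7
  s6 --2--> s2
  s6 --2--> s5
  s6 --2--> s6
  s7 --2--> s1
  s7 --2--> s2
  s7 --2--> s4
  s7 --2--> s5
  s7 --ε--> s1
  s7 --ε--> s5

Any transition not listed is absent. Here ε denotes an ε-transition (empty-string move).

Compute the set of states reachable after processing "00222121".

{s1, s2, s3, s5, s6, s7}

Start: ε-closure({s1}) = {s1, s6}.
Read '0': s1→{s6, s7}, s6→{s1}; union {s1, s6, s7}; ε-closure = {s1, s5, s6, s7}.
Read '0': s1→{s6, s7}, s5→∅, s6→{s1}, s7→∅; union {s1, s6, s7}; ε-closure = {s1, s5, s6, s7}.
Read '2': s1→{s5, s6}, s5→{s5}, s6→{s2, s5, s6}, s7→{s1, s2, s4, s5}; now {s1, s2, s4, s5, s6}.
Read '2': s1→{s5, s6}, s2→{s3, s4, s7}, s4→{s1, s4, s5}, s5→{s5}, s6→{s2, s5, s6}; now {s1, s2, s3, s4, s5, s6, s7}.
Read '2': s1→{s5, s6}, s2→{s3, s4, s7}, s3→{s2, s5}, s4→{s1, s4, s5}, s5→{s5}, s6→{s2, s5, s6}, s7→{s1, s2, s4, s5}; now {s1, s2, s3, s4, s5, s6, s7}.
Read '1': s1→{s3}, s2→{s1}, s3→{s2}, s4→{s1, s6}, s5→∅, s6→{s1, s6, s7}, s7→∅; union {s1, s2, s3, s6, s7}; ε-closure = {s1, s2, s3, s5, s6, s7}.
Read '2': s1→{s5, s6}, s2→{s3, s4, s7}, s3→{s2, s5}, s5→{s5}, s6→{s2, s5, s6}, s7→{s1, s2, s4, s5}; now {s1, s2, s3, s4, s5, s6, s7}.
Read '1': s1→{s3}, s2→{s1}, s3→{s2}, s4→{s1, s6}, s5→∅, s6→{s1, s6, s7}, s7→∅; union {s1, s2, s3, s6, s7}; ε-closure = {s1, s2, s3, s5, s6, s7}.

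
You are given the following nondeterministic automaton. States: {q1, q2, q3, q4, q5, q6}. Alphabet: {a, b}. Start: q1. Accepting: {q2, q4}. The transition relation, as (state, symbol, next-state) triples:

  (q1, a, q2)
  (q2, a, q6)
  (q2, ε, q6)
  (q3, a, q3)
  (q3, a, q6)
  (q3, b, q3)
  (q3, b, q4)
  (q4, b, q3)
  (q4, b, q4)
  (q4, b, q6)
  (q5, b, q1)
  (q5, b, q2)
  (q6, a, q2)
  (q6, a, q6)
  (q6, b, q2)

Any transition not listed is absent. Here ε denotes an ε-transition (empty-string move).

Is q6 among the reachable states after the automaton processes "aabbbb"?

Yes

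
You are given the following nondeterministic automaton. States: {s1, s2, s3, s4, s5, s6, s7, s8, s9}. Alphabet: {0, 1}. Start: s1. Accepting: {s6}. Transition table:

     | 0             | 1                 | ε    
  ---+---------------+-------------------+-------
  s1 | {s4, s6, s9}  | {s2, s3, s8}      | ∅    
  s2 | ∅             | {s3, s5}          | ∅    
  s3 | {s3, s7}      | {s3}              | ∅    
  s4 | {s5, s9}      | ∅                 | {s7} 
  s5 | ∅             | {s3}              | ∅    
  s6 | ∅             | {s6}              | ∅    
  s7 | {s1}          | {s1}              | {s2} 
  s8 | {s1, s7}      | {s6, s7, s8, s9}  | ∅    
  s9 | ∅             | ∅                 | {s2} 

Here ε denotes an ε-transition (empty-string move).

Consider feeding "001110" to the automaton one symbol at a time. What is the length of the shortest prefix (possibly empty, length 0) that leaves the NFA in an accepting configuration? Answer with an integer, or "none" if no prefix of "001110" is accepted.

1

Start in {s1}.
Read '0': {s1} → {s2, s4, s6, s7, s9}.
None of the earlier sets intersect F, but {s2, s4, s6, s7, s9} does.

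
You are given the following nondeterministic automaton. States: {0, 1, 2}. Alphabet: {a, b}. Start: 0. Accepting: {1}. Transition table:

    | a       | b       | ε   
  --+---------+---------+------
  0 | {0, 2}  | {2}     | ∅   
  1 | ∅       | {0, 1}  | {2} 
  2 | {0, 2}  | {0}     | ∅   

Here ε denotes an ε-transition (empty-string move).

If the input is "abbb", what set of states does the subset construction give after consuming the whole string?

{0, 2}

Start in {0}.
Read 'a': 0→{0, 2}; now {0, 2}.
Read 'b': 0→{2}, 2→{0}; now {0, 2}.
Read 'b': 0→{2}, 2→{0}; now {0, 2}.
Read 'b': 0→{2}, 2→{0}; now {0, 2}.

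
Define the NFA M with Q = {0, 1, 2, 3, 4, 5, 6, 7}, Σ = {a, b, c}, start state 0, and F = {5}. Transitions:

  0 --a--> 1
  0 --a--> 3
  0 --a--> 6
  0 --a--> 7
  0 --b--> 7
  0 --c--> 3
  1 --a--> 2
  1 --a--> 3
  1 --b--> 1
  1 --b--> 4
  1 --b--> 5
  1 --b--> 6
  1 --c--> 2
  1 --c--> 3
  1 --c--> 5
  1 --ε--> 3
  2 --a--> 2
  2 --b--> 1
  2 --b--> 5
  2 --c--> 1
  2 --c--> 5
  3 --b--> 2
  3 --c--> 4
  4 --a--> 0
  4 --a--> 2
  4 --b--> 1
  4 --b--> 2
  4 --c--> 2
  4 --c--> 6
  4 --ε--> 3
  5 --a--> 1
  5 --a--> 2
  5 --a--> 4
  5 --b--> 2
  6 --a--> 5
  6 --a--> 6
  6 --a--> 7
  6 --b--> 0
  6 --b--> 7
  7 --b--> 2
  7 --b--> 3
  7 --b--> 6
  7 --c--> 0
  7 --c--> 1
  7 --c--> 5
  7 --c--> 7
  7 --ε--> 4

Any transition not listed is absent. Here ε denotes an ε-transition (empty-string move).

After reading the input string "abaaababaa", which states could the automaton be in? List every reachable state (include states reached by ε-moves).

{0, 1, 2, 3, 4, 5, 6, 7}

Start in {0}.
Read 'a': 0→{1, 3, 6, 7}; union {1, 3, 6, 7}; ε-closure = {1, 3, 4, 6, 7}.
Read 'b': 1→{1, 4, 5, 6}, 3→{2}, 4→{1, 2}, 6→{0, 7}, 7→{2, 3, 6}; now {0, 1, 2, 3, 4, 5, 6, 7}.
Read 'a': 0→{1, 3, 6, 7}, 1→{2, 3}, 2→{2}, 3→∅, 4→{0, 2}, 5→{1, 2, 4}, 6→{5, 6, 7}, 7→∅; now {0, 1, 2, 3, 4, 5, 6, 7}.
Read 'a': 0→{1, 3, 6, 7}, 1→{2, 3}, 2→{2}, 3→∅, 4→{0, 2}, 5→{1, 2, 4}, 6→{5, 6, 7}, 7→∅; now {0, 1, 2, 3, 4, 5, 6, 7}.
Read 'a': 0→{1, 3, 6, 7}, 1→{2, 3}, 2→{2}, 3→∅, 4→{0, 2}, 5→{1, 2, 4}, 6→{5, 6, 7}, 7→∅; now {0, 1, 2, 3, 4, 5, 6, 7}.
Read 'b': 0→{7}, 1→{1, 4, 5, 6}, 2→{1, 5}, 3→{2}, 4→{1, 2}, 5→{2}, 6→{0, 7}, 7→{2, 3, 6}; now {0, 1, 2, 3, 4, 5, 6, 7}.
Read 'a': 0→{1, 3, 6, 7}, 1→{2, 3}, 2→{2}, 3→∅, 4→{0, 2}, 5→{1, 2, 4}, 6→{5, 6, 7}, 7→∅; now {0, 1, 2, 3, 4, 5, 6, 7}.
Read 'b': 0→{7}, 1→{1, 4, 5, 6}, 2→{1, 5}, 3→{2}, 4→{1, 2}, 5→{2}, 6→{0, 7}, 7→{2, 3, 6}; now {0, 1, 2, 3, 4, 5, 6, 7}.
Read 'a': 0→{1, 3, 6, 7}, 1→{2, 3}, 2→{2}, 3→∅, 4→{0, 2}, 5→{1, 2, 4}, 6→{5, 6, 7}, 7→∅; now {0, 1, 2, 3, 4, 5, 6, 7}.
Read 'a': 0→{1, 3, 6, 7}, 1→{2, 3}, 2→{2}, 3→∅, 4→{0, 2}, 5→{1, 2, 4}, 6→{5, 6, 7}, 7→∅; now {0, 1, 2, 3, 4, 5, 6, 7}.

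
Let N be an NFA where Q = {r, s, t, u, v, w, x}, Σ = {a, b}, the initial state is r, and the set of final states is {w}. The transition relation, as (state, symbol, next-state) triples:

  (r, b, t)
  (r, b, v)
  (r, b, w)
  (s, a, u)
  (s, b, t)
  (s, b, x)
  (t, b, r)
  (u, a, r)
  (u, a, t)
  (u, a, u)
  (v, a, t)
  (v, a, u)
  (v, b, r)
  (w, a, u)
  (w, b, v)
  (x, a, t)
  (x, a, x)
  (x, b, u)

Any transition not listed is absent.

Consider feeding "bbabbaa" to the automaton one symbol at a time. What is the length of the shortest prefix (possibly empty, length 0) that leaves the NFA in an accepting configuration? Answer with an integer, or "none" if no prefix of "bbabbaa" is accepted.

Start in {r}.
Read 'b': {r} → {t, v, w}.
None of the earlier sets intersect F, but {t, v, w} does.

1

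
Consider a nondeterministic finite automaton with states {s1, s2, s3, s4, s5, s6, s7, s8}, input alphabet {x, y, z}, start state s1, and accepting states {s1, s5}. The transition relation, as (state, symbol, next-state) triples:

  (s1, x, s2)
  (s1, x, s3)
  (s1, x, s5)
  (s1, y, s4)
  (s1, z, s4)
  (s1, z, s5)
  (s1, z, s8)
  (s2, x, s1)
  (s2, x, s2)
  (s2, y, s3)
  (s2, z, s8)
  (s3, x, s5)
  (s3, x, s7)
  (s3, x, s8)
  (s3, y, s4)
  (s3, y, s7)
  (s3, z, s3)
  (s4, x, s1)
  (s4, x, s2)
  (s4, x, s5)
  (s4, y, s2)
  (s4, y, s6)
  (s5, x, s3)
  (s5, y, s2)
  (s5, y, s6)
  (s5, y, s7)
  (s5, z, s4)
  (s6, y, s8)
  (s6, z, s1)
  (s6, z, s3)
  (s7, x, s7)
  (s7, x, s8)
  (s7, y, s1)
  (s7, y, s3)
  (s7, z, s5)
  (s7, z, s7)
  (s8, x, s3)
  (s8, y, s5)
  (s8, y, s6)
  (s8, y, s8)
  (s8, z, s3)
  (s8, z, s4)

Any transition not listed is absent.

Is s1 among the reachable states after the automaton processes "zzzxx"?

Start in {s1}.
Read 'z': s1→{s4, s5, s8}; now {s4, s5, s8}.
Read 'z': s4→∅, s5→{s4}, s8→{s3, s4}; now {s3, s4}.
Read 'z': s3→{s3}, s4→∅; now {s3}.
Read 'x': s3→{s5, s7, s8}; now {s5, s7, s8}.
Read 'x': s5→{s3}, s7→{s7, s8}, s8→{s3}; now {s3, s7, s8}.
State s1 is not in {s3, s7, s8}.

No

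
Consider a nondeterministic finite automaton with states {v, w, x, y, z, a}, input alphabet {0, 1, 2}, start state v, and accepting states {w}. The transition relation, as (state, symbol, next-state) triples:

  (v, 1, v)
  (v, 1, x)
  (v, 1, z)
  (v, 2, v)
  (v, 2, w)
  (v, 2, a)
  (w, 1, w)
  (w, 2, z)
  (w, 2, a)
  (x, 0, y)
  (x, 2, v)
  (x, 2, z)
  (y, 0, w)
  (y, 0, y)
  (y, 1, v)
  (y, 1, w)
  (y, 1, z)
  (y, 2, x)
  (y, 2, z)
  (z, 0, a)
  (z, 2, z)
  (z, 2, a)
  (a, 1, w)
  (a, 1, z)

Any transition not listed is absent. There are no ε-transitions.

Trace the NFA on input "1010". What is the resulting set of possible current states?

{a}

Start in {v}.
Read '1': v→{v, x, z}; now {v, x, z}.
Read '0': v→∅, x→{y}, z→{a}; now {y, a}.
Read '1': y→{v, w, z}, a→{w, z}; now {v, w, z}.
Read '0': v→∅, w→∅, z→{a}; now {a}.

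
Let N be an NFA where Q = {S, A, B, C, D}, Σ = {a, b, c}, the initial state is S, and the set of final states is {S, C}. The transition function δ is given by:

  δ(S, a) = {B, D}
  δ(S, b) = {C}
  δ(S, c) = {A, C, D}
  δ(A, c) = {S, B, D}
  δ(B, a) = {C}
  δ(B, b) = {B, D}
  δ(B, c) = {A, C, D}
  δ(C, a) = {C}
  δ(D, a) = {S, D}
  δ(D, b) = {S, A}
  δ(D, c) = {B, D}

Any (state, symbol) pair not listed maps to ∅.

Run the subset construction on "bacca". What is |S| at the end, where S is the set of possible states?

0

Start in {S}.
Read 'b': S→{C}; now {C}.
Read 'a': C→{C}; now {C}.
Read 'c': C→∅; now ∅.
The set is empty and remains empty for the remaining 2 symbols.
That set has 0 states.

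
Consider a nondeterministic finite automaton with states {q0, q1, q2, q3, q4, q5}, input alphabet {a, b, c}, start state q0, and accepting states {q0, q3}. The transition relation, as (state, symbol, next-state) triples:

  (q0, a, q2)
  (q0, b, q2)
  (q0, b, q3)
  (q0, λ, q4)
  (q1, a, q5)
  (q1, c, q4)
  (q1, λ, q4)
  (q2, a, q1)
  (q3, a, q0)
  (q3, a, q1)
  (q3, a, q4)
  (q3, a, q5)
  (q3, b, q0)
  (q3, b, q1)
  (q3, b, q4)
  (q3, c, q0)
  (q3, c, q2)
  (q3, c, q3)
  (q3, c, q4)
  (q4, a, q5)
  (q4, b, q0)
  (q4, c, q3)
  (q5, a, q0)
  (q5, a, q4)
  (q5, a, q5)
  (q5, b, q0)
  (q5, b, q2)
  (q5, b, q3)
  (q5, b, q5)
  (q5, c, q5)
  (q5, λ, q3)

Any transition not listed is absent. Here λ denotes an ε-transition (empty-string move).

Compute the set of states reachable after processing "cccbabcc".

Start: ε-closure({q0}) = {q0, q4}.
Read 'c': q0→∅, q4→{q3}; now {q3}.
Read 'c': q3→{q0, q2, q3, q4}; now {q0, q2, q3, q4}.
Read 'c': q0→∅, q2→∅, q3→{q0, q2, q3, q4}, q4→{q3}; now {q0, q2, q3, q4}.
Read 'b': q0→{q2, q3}, q2→∅, q3→{q0, q1, q4}, q4→{q0}; now {q0, q1, q2, q3, q4}.
Read 'a': q0→{q2}, q1→{q5}, q2→{q1}, q3→{q0, q1, q4, q5}, q4→{q5}; union {q0, q1, q2, q4, q5}; ε-closure = {q0, q1, q2, q3, q4, q5}.
Read 'b': q0→{q2, q3}, q1→∅, q2→∅, q3→{q0, q1, q4}, q4→{q0}, q5→{q0, q2, q3, q5}; now {q0, q1, q2, q3, q4, q5}.
Read 'c': q0→∅, q1→{q4}, q2→∅, q3→{q0, q2, q3, q4}, q4→{q3}, q5→{q5}; now {q0, q2, q3, q4, q5}.
Read 'c': q0→∅, q2→∅, q3→{q0, q2, q3, q4}, q4→{q3}, q5→{q5}; now {q0, q2, q3, q4, q5}.

{q0, q2, q3, q4, q5}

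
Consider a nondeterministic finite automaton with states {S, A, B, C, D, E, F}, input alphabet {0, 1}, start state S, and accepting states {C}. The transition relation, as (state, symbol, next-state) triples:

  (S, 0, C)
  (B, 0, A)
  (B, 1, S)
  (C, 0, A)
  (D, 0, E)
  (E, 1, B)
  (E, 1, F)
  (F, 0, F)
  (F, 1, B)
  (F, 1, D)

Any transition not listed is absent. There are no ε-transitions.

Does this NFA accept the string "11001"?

Start in {S}.
Read '1': S→∅; now ∅.
The set is empty and remains empty for the remaining 4 symbols.
The final set ∅ contains no accepting state.

No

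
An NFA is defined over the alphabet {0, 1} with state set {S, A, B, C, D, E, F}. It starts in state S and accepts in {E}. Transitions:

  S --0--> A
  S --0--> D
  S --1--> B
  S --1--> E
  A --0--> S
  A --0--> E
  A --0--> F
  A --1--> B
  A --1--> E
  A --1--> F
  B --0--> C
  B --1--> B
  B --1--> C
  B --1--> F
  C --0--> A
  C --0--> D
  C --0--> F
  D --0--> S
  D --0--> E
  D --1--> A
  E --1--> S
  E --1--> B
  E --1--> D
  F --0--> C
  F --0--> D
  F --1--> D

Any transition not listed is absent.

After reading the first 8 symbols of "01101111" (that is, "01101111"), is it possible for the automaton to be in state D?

Start in {S}.
Read '0': {S} → {A, D}.
Read '1': {A, D} → {A, B, E, F}.
Read '1': {A, B, E, F} → {S, B, C, D, E, F}.
Read '0': {S, B, C, D, E, F} → {S, A, C, D, E, F}.
Read '1': {S, A, C, D, E, F} → {S, A, B, D, E, F}.
Read '1': {S, A, B, D, E, F} → {S, A, B, C, D, E, F}.
Read '1': {S, A, B, C, D, E, F} → {S, A, B, C, D, E, F}.
Read '1': {S, A, B, C, D, E, F} → {S, A, B, C, D, E, F}.
State D is in {S, A, B, C, D, E, F}.

Yes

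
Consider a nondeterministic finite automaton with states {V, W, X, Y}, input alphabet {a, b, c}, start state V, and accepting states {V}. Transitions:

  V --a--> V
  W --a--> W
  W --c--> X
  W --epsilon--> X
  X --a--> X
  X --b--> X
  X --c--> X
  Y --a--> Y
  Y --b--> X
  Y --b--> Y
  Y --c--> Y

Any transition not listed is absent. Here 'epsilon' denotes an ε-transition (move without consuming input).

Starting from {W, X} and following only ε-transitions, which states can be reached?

Begin with {W, X}.
No ε-moves leave this set, so the closure equals the set itself.

{W, X}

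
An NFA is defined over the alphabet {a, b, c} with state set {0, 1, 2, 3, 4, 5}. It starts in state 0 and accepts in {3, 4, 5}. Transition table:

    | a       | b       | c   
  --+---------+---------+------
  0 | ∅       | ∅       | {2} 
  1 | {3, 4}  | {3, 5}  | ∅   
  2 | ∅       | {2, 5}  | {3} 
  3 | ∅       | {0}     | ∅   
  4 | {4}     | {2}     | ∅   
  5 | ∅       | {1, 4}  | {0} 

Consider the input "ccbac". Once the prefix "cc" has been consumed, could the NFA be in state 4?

No

Start in {0}.
Read 'c': {0} → {2}.
Read 'c': {2} → {3}.
State 4 is not in {3}.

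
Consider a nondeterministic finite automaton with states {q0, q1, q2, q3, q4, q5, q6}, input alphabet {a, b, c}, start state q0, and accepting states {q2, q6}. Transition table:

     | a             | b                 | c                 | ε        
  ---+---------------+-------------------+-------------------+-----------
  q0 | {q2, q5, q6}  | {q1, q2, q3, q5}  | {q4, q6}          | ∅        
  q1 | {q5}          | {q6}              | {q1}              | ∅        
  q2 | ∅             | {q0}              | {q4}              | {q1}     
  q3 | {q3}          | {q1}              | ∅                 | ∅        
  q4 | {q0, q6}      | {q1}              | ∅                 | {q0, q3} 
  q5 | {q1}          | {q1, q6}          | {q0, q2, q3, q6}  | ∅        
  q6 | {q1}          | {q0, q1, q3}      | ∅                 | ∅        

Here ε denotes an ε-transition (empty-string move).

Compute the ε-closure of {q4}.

{q0, q3, q4}

Begin with {q4}.
ε-move q4 → q0; add q0.
ε-move q4 → q3; add q3.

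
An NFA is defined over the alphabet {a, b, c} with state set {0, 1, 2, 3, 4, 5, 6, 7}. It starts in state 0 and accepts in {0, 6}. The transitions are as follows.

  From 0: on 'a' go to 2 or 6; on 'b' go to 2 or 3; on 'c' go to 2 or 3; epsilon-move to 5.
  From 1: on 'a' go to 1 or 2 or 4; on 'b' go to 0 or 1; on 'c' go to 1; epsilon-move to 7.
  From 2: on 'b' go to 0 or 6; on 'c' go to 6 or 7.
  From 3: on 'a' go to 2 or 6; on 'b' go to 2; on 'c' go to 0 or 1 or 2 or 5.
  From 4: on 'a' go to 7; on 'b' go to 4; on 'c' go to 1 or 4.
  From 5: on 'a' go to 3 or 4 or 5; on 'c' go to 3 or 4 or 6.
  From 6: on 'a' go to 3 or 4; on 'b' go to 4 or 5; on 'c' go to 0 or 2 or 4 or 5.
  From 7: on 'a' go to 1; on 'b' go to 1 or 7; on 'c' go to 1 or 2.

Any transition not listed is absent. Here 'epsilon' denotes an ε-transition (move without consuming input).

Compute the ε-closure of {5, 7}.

{5, 7}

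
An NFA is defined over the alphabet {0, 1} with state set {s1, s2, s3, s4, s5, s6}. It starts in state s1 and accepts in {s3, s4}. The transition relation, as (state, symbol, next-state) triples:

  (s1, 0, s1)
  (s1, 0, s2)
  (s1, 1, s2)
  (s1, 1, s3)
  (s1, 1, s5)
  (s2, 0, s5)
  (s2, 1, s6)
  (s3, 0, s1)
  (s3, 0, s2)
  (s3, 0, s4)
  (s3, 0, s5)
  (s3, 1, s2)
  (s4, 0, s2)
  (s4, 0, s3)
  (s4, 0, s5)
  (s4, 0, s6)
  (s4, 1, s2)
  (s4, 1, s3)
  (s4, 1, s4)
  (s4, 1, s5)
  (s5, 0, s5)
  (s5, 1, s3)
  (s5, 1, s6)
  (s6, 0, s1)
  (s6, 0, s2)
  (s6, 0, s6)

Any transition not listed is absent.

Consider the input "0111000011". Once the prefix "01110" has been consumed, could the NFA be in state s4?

No

Start in {s1}.
Read '0': s1→{s1, s2}; now {s1, s2}.
Read '1': s1→{s2, s3, s5}, s2→{s6}; now {s2, s3, s5, s6}.
Read '1': s2→{s6}, s3→{s2}, s5→{s3, s6}, s6→∅; now {s2, s3, s6}.
Read '1': s2→{s6}, s3→{s2}, s6→∅; now {s2, s6}.
Read '0': s2→{s5}, s6→{s1, s2, s6}; now {s1, s2, s5, s6}.
State s4 is not in {s1, s2, s5, s6}.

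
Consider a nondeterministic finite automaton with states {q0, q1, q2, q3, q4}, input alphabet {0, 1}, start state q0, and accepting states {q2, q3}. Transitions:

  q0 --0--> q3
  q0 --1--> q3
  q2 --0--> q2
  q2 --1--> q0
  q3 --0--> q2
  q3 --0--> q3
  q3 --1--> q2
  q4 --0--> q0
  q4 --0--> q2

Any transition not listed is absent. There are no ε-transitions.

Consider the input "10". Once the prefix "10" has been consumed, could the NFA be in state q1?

Start in {q0}.
Read '1': {q0} → {q3}.
Read '0': {q3} → {q2, q3}.
State q1 is not in {q2, q3}.

No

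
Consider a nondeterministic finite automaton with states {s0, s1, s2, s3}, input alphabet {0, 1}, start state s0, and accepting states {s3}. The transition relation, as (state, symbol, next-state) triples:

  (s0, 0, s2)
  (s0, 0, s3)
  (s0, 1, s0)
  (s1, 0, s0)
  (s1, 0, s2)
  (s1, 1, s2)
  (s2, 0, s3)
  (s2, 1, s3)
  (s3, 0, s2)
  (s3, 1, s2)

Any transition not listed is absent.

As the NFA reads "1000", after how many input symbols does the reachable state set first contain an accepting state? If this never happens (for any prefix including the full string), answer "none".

2

Start in {s0}.
Read '1': {s0} → {s0}.
Read '0': {s0} → {s2, s3}.
None of the earlier sets intersect F, but {s2, s3} does.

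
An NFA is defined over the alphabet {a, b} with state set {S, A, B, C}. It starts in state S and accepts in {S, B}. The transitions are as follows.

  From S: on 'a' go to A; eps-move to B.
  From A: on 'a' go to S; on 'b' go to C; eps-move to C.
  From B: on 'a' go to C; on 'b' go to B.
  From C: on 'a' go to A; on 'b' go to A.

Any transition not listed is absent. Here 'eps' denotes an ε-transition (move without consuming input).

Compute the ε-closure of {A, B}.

Begin with {A, B}.
ε-move A → C; add C.

{A, B, C}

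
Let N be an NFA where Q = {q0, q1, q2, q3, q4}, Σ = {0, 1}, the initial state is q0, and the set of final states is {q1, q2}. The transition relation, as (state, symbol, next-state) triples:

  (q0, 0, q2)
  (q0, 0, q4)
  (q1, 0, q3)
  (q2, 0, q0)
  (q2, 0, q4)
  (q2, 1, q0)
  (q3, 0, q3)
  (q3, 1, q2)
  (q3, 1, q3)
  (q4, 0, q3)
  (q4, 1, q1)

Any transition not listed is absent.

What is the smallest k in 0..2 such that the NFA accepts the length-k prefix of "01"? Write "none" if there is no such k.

1

Start in {q0}.
Read '0': q0→{q2, q4}; now {q2, q4}.
None of the earlier sets intersect F, but {q2, q4} does.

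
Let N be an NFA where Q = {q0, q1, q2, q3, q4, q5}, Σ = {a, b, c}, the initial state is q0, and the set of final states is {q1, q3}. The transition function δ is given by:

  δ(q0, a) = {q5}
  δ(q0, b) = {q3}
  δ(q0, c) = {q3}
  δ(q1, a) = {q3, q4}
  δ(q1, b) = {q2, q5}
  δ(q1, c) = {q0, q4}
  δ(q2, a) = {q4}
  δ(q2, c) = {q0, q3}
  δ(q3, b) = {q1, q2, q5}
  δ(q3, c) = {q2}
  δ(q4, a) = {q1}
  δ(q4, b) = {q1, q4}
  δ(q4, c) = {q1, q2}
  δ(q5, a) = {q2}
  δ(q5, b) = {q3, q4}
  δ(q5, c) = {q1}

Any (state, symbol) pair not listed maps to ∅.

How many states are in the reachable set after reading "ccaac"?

Start in {q0}.
Read 'c': q0→{q3}; now {q3}.
Read 'c': q3→{q2}; now {q2}.
Read 'a': q2→{q4}; now {q4}.
Read 'a': q4→{q1}; now {q1}.
Read 'c': q1→{q0, q4}; now {q0, q4}.
That set has 2 states.

2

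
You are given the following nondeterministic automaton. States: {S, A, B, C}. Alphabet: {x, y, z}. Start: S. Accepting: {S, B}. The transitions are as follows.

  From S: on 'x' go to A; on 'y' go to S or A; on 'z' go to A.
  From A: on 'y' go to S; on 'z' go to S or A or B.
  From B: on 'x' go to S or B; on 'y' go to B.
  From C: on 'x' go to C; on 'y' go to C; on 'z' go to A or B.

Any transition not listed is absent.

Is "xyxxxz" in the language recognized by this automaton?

No

Start in {S}.
Read 'x': {S} → {A}.
Read 'y': {A} → {S}.
Read 'x': {S} → {A}.
Read 'x': {A} → ∅.
The set is empty and remains empty for the remaining 2 symbols.
The final set ∅ contains no accepting state.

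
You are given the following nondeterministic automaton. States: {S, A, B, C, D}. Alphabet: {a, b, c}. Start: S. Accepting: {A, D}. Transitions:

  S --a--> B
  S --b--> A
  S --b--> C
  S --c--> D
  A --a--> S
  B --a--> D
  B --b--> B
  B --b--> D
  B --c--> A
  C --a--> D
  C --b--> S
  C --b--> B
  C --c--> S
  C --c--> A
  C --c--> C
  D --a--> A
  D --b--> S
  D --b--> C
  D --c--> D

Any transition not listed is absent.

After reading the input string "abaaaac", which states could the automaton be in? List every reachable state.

Start in {S}.
Read 'a': S→{B}; now {B}.
Read 'b': B→{B, D}; now {B, D}.
Read 'a': B→{D}, D→{A}; now {A, D}.
Read 'a': A→{S}, D→{A}; now {S, A}.
Read 'a': S→{B}, A→{S}; now {S, B}.
Read 'a': S→{B}, B→{D}; now {B, D}.
Read 'c': B→{A}, D→{D}; now {A, D}.

{A, D}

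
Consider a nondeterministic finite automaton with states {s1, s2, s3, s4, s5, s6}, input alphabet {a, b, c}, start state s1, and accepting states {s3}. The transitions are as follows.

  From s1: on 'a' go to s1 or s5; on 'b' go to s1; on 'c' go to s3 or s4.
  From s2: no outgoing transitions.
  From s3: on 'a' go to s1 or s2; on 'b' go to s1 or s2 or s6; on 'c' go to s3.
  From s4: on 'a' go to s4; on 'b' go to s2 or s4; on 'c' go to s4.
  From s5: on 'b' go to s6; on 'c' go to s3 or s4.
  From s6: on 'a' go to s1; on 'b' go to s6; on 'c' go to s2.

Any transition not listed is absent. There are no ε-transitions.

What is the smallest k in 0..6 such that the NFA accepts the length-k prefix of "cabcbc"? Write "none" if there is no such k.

1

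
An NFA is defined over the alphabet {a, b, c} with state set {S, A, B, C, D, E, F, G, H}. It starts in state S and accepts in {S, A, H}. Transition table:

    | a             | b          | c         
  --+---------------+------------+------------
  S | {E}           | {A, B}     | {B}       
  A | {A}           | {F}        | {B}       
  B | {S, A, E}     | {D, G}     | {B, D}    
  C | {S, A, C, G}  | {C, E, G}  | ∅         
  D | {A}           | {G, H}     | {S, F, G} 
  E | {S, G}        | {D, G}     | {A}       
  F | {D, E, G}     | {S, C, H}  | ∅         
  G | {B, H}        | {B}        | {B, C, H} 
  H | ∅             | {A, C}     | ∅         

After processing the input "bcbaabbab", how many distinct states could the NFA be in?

8

Start in {S}.
Read 'b': {S} → {A, B}.
Read 'c': {A, B} → {B, D}.
Read 'b': {B, D} → {D, G, H}.
Read 'a': {D, G, H} → {A, B, H}.
Read 'a': {A, B, H} → {S, A, E}.
Read 'b': {S, A, E} → {A, B, D, F, G}.
Read 'b': {A, B, D, F, G} → {S, B, C, D, F, G, H}.
Read 'a': {S, B, C, D, F, G, H} → {S, A, B, C, D, E, G, H}.
Read 'b': {S, A, B, C, D, E, G, H} → {A, B, C, D, E, F, G, H}.
That set has 8 states.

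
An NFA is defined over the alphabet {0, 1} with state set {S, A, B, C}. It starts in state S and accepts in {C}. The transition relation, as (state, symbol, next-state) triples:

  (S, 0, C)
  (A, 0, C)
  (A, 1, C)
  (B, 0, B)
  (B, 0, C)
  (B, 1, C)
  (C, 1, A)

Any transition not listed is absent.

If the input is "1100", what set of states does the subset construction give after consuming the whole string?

∅

Start in {S}.
Read '1': S→∅; now ∅.
The set is empty and remains empty for the remaining 3 symbols.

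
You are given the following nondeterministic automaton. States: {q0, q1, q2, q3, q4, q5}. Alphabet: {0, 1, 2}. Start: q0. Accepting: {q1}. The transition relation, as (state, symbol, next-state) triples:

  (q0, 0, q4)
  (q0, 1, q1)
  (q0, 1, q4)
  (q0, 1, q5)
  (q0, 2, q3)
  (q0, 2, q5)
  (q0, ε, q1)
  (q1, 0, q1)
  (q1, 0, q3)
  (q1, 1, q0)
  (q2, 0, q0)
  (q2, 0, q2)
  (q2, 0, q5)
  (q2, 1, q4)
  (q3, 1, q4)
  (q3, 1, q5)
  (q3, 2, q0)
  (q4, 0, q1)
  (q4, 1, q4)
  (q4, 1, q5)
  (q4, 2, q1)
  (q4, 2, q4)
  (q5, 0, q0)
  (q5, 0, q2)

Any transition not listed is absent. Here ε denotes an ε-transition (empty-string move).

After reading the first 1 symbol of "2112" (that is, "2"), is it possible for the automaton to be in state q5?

Yes

Start: ε-closure({q0}) = {q0, q1}.
Read '2': q0→{q3, q5}, q1→∅; now {q3, q5}.
State q5 is in {q3, q5}.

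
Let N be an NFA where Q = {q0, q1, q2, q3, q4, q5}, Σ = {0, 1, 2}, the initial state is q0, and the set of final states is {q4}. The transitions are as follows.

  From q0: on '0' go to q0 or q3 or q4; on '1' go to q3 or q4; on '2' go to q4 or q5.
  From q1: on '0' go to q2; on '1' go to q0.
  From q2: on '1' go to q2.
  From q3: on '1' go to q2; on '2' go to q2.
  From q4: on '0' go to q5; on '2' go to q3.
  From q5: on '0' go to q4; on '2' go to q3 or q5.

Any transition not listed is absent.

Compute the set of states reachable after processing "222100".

Start in {q0}.
Read '2': q0→{q4, q5}; now {q4, q5}.
Read '2': q4→{q3}, q5→{q3, q5}; now {q3, q5}.
Read '2': q3→{q2}, q5→{q3, q5}; now {q2, q3, q5}.
Read '1': q2→{q2}, q3→{q2}, q5→∅; now {q2}.
Read '0': q2→∅; now ∅.
The set is empty and remains empty for the remaining 1 symbol.

∅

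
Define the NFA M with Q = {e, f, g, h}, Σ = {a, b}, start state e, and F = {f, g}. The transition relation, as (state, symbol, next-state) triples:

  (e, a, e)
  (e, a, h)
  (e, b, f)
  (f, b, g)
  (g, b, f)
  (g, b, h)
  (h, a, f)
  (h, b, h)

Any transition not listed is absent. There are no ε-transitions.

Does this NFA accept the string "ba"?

Start in {e}.
Read 'b': e→{f}; now {f}.
Read 'a': f→∅; now ∅.
The final set ∅ contains no accepting state.

No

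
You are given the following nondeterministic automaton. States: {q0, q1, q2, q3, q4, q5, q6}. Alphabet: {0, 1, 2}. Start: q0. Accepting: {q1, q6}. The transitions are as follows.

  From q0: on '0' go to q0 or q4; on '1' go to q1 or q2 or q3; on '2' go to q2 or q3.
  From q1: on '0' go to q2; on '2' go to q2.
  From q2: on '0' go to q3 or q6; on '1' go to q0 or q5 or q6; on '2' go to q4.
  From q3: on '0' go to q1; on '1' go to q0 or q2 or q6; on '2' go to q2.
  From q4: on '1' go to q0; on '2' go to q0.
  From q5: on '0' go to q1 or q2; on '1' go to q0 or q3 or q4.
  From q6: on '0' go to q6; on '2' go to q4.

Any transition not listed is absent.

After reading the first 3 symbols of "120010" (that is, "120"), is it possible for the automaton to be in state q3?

Yes

Start in {q0}.
Read '1': q0→{q1, q2, q3}; now {q1, q2, q3}.
Read '2': q1→{q2}, q2→{q4}, q3→{q2}; now {q2, q4}.
Read '0': q2→{q3, q6}, q4→∅; now {q3, q6}.
State q3 is in {q3, q6}.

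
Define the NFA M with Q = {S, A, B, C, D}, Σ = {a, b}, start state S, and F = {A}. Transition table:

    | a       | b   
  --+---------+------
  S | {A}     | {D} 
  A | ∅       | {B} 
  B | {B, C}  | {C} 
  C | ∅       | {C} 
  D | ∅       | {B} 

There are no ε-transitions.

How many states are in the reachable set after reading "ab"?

1

Start in {S}.
Read 'a': S→{A}; now {A}.
Read 'b': A→{B}; now {B}.
That set has 1 state.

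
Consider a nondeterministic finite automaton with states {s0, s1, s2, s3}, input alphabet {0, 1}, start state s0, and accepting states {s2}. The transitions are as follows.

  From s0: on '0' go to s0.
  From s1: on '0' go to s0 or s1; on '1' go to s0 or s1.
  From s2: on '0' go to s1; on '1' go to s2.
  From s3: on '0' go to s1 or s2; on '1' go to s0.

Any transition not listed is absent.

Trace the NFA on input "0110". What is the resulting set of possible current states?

∅

Start in {s0}.
Read '0': s0→{s0}; now {s0}.
Read '1': s0→∅; now ∅.
The set is empty and remains empty for the remaining 2 symbols.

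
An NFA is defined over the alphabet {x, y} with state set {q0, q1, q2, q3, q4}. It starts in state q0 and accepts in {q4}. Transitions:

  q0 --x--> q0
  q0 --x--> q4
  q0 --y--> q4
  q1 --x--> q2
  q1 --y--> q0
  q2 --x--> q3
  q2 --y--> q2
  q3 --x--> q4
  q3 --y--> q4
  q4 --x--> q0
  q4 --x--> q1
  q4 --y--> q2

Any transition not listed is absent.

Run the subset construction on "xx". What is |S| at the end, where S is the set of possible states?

3

Start in {q0}.
Read 'x': {q0} → {q0, q4}.
Read 'x': {q0, q4} → {q0, q1, q4}.
That set has 3 states.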